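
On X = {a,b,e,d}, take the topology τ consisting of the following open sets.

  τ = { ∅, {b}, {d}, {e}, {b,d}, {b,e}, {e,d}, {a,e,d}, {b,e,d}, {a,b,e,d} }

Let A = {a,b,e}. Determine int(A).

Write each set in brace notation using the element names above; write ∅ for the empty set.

open subsets of A: ∅, {e}, {b}, {b,e}; so int(A) = {b,e}

{b,e}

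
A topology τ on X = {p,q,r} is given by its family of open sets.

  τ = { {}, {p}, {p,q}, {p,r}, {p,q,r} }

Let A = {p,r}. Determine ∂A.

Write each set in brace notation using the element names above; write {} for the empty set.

{q}

interior: largest open inside A is {p,r} (from {}, {p}, {p,r})
cl via duality: int({q}) = {}, so X∖{} = {p,q,r}
cl∖int = {q}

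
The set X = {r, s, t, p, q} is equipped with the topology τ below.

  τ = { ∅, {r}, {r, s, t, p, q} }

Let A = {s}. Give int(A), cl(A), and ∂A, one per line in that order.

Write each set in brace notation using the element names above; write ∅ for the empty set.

int(A) = ∅
cl(A)  = {s, t, p, q}
∂A     = {s, t, p, q}

open subsets of A: ∅; so int(A) = ∅
closure: X∖int(X∖A) = X∖{r} = {s, t, p, q}
∂A = {s, t, p, q} minus ∅ = {s, t, p, q}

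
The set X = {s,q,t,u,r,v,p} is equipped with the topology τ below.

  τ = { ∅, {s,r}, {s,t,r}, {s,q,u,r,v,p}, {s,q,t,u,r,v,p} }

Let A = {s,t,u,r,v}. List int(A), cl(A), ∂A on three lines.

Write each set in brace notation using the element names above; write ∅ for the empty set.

int(A) = {s,t,r}
cl(A)  = {s,q,t,u,r,v,p}
∂A     = {q,u,v,p}

U open, U⊆A: ∅, {s,r}, {s,t,r}. int(A) = ⋃ = {s,t,r}
X∖A={q,p}, int(X∖A)=∅, hence cl(A)={s,q,t,u,r,v,p}
∂A: remove int from cl → {q,u,v,p}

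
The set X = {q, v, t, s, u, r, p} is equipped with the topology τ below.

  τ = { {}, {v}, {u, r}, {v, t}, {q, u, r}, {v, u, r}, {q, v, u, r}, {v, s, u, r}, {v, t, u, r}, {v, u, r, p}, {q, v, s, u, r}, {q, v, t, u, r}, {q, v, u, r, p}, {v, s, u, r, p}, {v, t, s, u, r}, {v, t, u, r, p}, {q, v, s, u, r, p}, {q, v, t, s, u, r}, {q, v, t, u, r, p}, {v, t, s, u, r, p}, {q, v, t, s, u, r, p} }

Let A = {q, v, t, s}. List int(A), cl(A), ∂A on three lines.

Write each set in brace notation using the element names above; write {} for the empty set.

open subsets of A: {}, {v}, {v, t}; so int(A) = {v, t}
closure: X∖int(X∖A) = X∖{u, r} = {q, v, t, s, p}
∂A = {q, v, t, s, p} minus {v, t} = {q, s, p}

int(A) = {v, t}
cl(A)  = {q, v, t, s, p}
∂A     = {q, s, p}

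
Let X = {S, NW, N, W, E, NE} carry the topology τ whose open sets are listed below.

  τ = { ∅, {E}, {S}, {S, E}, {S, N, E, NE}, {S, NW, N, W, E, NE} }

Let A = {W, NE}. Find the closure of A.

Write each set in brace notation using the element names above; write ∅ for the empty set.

X∖A={S, NW, N, E}, int(X∖A)={S, E}, hence cl(A)={NW, N, W, NE}

{NW, N, W, NE}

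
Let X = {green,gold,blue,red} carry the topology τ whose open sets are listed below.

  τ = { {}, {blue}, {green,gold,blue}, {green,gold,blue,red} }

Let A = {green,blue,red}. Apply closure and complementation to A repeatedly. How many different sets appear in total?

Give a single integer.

closure: X∖int(X∖A) = X∖{} = {green,gold,blue,red}
Let k=closure and c=complement:
  1. A     = {green,blue,red}
  2. kA    = {green,gold,blue,red}
  3. cA    = {gold}
  4. ckA   = {}
  5. kcA   = {green,gold,red}
  6. ckcA  = {blue}
— saturated at 6

6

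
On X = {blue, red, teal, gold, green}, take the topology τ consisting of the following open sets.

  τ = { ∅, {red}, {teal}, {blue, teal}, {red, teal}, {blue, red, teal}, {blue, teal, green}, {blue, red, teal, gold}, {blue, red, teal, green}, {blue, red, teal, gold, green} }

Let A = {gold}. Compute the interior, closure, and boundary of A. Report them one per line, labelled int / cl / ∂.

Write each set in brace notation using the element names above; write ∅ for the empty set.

open subsets of A: ∅; so int(A) = ∅
closure: X∖int(X∖A) = X∖{blue, red, teal, green} = {gold}
∂A = {gold} minus ∅ = {gold}

int(A) = ∅
cl(A)  = {gold}
∂A     = {gold}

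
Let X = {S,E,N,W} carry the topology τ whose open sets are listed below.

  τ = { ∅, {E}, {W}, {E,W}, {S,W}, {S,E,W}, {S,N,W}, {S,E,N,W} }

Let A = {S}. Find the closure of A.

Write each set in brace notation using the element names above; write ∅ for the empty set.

{S,N}

closure: X∖int(X∖A) = X∖{E,W} = {S,N}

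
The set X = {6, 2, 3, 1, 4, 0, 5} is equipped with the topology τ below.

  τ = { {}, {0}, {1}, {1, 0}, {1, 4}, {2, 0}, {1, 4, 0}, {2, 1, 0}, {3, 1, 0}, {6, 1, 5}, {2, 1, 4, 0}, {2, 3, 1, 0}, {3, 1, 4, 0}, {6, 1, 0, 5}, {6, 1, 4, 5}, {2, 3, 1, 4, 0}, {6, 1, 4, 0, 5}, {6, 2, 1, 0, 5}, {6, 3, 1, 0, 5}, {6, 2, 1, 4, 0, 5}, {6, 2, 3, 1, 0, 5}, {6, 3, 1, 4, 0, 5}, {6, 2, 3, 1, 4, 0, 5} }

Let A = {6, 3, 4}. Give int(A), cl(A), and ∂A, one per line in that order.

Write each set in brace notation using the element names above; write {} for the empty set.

interior: largest open inside A is {} (from {})
cl via duality: int({2, 1, 0, 5}) = {2, 1, 0}, so X∖{2, 1, 0} = {6, 3, 4, 5}
cl∖int = {6, 3, 4, 5}

int(A) = {}
cl(A)  = {6, 3, 4, 5}
∂A     = {6, 3, 4, 5}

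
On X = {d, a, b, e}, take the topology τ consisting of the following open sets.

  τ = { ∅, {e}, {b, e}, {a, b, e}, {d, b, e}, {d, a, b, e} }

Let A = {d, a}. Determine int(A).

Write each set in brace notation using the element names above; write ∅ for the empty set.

∅

open subsets of A: ∅; so int(A) = ∅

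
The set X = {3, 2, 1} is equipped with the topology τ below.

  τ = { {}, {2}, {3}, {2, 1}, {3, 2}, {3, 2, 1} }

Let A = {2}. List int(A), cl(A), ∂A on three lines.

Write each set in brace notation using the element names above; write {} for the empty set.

opens ⊆ A: {}, {2}; union → int = {2}
complement {3, 1}; its interior {3}; cl(A) = X∖{3} = {2, 1}
boundary = {2, 1} ∖ {2} = {1}

int(A) = {2}
cl(A)  = {2, 1}
∂A     = {1}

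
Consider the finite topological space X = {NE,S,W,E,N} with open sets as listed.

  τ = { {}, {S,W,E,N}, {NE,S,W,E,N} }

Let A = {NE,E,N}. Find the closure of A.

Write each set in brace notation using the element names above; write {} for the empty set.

{NE,S,W,E,N}

cl via duality: int({S,W}) = {}, so X∖{} = {NE,S,W,E,N}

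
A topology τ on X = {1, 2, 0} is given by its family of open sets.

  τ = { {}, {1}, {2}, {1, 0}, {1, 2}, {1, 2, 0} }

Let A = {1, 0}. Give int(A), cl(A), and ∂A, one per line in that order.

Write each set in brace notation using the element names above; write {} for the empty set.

int(A) = {1, 0}
cl(A)  = {1, 0}
∂A     = {}

opens ⊆ A: {}, {1}, {1, 0}; union → int = {1, 0}
complement {2}; its interior {2}; cl(A) = X∖{2} = {1, 0}
boundary = {1, 0} ∖ {1, 0} = {}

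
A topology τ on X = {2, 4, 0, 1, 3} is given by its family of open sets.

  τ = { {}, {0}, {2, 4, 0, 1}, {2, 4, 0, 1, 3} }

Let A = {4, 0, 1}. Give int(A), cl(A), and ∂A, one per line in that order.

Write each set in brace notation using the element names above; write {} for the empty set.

int(A) = {0}
cl(A)  = {2, 4, 0, 1, 3}
∂A     = {2, 4, 1, 3}

opens ⊆ A: {}, {0}; union → int = {0}
complement {2, 3}; its interior {}; cl(A) = X∖{} = {2, 4, 0, 1, 3}
boundary = {2, 4, 0, 1, 3} ∖ {0} = {2, 4, 1, 3}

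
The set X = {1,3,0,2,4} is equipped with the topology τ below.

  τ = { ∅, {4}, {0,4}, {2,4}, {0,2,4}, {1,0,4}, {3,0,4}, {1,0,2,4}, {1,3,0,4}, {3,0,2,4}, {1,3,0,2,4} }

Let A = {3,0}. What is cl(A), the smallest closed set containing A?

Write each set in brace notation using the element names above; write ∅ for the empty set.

X∖A={1,2,4}, int(X∖A)={2,4}, hence cl(A)={1,3,0}

{1,3,0}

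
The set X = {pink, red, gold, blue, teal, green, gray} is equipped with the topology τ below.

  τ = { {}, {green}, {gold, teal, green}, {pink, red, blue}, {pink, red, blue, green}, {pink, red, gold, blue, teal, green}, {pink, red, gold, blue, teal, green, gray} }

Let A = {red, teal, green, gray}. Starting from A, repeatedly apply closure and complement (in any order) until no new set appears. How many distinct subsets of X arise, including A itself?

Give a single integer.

10

cl via duality: int({pink, gold, blue}) = {}, so X∖{} = {pink, red, gold, blue, teal, green, gray}
Write k for closure, c for complement:
  1. A     = {red, teal, green, gray}
  2. kA    = {pink, red, gold, blue, teal, green, gray}
  3. cA    = {pink, gold, blue}
  4. ckA   = {}
  5. kcA   = {pink, red, gold, blue, teal, gray}
  6. ckcA  = {green}
  7. kckcA = {gold, teal, green, gray}
  8. ckckcA = {pink, red, blue}
  9. kckckcA = {pink, red, blue, gray}
  10. ckckckcA = {gold, teal, green}
applying k or c yields no new set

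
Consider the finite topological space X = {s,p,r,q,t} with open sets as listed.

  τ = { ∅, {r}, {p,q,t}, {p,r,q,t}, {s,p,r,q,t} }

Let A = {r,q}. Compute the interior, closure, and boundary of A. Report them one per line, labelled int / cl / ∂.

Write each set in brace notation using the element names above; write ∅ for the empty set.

opens ⊆ A: ∅, {r}; union → int = {r}
complement {s,p,t}; its interior ∅; cl(A) = X∖∅ = {s,p,r,q,t}
boundary = {s,p,r,q,t} ∖ {r} = {s,p,q,t}

int(A) = {r}
cl(A)  = {s,p,r,q,t}
∂A     = {s,p,q,t}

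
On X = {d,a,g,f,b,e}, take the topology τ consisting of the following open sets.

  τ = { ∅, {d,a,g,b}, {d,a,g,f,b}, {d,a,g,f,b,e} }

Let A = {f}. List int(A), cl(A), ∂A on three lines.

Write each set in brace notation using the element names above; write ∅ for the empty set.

U open, U⊆A: ∅. int(A) = ⋃ = ∅
X∖A={d,a,g,b,e}, int(X∖A)={d,a,g,b}, hence cl(A)={f,e}
∂A: remove int from cl → {f,e}

int(A) = ∅
cl(A)  = {f,e}
∂A     = {f,e}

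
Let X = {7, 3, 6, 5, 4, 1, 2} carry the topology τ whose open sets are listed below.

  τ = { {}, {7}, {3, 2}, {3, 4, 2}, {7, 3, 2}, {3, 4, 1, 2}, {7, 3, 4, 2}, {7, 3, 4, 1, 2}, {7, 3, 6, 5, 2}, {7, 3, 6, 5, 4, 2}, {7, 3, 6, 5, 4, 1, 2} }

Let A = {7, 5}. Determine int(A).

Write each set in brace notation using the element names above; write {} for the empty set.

U open, U⊆A: {}, {7}. int(A) = ⋃ = {7}

{7}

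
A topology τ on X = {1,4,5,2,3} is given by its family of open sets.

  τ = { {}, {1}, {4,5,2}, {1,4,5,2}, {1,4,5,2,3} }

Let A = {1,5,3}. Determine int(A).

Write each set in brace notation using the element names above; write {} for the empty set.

U open, U⊆A: {}, {1}. int(A) = ⋃ = {1}

{1}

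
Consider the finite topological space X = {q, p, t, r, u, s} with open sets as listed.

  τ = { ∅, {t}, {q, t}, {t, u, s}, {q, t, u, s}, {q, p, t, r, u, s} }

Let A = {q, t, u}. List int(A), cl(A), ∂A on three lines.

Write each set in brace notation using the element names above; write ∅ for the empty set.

int(A) = {q, t}
cl(A)  = {q, p, t, r, u, s}
∂A     = {p, r, u, s}

open subsets of A: ∅, {t}, {q, t}; so int(A) = {q, t}
closure: X∖int(X∖A) = X∖∅ = {q, p, t, r, u, s}
∂A = {q, p, t, r, u, s} minus {q, t} = {p, r, u, s}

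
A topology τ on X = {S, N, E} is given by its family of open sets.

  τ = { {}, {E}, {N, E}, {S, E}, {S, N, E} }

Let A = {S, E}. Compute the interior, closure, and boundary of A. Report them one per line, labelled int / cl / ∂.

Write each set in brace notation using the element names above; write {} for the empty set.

open subsets of A: {}, {E}, {S, E}; so int(A) = {S, E}
closure: X∖int(X∖A) = X∖{} = {S, N, E}
∂A = {S, N, E} minus {S, E} = {N}

int(A) = {S, E}
cl(A)  = {S, N, E}
∂A     = {N}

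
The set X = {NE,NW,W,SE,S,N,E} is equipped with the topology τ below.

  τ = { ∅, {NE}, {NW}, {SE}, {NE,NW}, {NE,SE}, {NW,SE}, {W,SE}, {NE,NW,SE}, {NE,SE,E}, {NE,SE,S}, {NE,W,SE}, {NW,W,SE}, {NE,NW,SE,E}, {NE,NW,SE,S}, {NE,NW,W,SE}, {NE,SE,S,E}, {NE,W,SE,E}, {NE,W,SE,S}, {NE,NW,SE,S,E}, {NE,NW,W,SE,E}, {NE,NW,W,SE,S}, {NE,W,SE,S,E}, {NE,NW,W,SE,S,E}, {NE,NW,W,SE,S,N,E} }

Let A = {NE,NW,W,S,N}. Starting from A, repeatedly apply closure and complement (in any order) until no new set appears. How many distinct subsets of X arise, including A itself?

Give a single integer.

8

complement {SE,E}; its interior {SE}; cl(A) = X∖{SE} = {NE,NW,W,S,N,E}
With k = closure, c = complement:
  1. A     = {NE,NW,W,S,N}
  2. kA    = {NE,NW,W,S,N,E}
  3. cA    = {SE,E}
  4. ckA   = {SE}
  5. kcA   = {W,SE,S,N,E}
  6. ckcA  = {NE,NW}
  7. kckcA = {NE,NW,S,N,E}
  8. ckckcA = {W,SE}
k, c of each give nothing new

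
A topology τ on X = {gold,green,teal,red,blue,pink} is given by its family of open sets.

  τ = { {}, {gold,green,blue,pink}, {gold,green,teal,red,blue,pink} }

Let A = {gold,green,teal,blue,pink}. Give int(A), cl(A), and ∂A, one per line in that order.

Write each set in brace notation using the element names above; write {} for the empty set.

int(A) = {gold,green,blue,pink}
cl(A)  = {gold,green,teal,red,blue,pink}
∂A     = {teal,red}

open subsets of A: {}, {gold,green,blue,pink}; so int(A) = {gold,green,blue,pink}
closure: X∖int(X∖A) = X∖{} = {gold,green,teal,red,blue,pink}
∂A = {gold,green,teal,red,blue,pink} minus {gold,green,blue,pink} = {teal,red}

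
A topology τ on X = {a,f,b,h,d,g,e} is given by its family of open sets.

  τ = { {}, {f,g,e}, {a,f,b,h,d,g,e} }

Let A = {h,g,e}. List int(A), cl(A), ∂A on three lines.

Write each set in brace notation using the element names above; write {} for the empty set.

int(A) = {}
cl(A)  = {a,f,b,h,d,g,e}
∂A     = {a,f,b,h,d,g,e}

interior: largest open inside A is {} (from {})
cl via duality: int({a,f,b,d}) = {}, so X∖{} = {a,f,b,h,d,g,e}
cl∖int = {a,f,b,h,d,g,e}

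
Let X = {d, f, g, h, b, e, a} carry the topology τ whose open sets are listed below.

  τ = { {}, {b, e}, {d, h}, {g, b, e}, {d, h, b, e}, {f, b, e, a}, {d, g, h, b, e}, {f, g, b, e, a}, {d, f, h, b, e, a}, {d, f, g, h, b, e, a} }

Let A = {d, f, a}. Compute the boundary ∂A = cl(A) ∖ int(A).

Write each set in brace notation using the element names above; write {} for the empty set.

open subsets of A: {}; so int(A) = {}
closure: X∖int(X∖A) = X∖{g, b, e} = {d, f, h, a}
∂A = {d, f, h, a} minus {} = {d, f, h, a}

{d, f, h, a}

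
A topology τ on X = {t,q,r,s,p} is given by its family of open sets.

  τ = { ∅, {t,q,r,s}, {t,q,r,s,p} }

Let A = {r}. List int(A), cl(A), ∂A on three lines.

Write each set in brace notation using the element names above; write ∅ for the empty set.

interior: largest open inside A is ∅ (from ∅)
cl via duality: int({t,q,s,p}) = ∅, so X∖∅ = {t,q,r,s,p}
cl∖int = {t,q,r,s,p}

int(A) = ∅
cl(A)  = {t,q,r,s,p}
∂A     = {t,q,r,s,p}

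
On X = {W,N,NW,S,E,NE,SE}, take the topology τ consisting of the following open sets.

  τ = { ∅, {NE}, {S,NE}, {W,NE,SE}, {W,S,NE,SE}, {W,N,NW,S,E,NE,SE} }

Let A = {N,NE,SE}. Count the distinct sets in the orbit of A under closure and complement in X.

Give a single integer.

X∖A={W,NW,S,E}, int(X∖A)=∅, hence cl(A)={W,N,NW,S,E,NE,SE}
Orbit (k=closure, c=complement):
  1. A     = {N,NE,SE}
  2. kA    = {W,N,NW,S,E,NE,SE}
  3. cA    = {W,NW,S,E}
  4. ckA   = ∅
  5. kcA   = {W,N,NW,S,E,SE}
  6. ckcA  = {NE}
(closed under both — stop)

6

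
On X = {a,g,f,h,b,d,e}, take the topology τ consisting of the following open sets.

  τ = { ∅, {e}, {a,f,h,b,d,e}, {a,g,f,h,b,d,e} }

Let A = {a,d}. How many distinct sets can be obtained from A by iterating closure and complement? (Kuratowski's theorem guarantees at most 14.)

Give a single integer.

6

X∖A={g,f,h,b,e}, int(X∖A)={e}, hence cl(A)={a,g,f,h,b,d}
Orbit (k=closure, c=complement):
  1. A     = {a,d}
  2. kA    = {a,g,f,h,b,d}
  3. cA    = {g,f,h,b,e}
  4. ckA   = {e}
  5. kcA   = {a,g,f,h,b,d,e}
  6. ckcA  = ∅
(closed under both — stop)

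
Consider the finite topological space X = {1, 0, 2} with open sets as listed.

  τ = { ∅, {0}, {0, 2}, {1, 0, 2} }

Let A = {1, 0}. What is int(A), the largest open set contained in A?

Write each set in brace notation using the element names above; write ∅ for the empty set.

opens ⊆ A: ∅, {0}; union → int = {0}

{0}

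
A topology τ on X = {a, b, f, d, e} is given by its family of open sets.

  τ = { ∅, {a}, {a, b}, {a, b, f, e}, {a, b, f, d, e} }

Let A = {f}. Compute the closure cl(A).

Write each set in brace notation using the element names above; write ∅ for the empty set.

{f, d, e}

closure: X∖int(X∖A) = X∖{a, b} = {f, d, e}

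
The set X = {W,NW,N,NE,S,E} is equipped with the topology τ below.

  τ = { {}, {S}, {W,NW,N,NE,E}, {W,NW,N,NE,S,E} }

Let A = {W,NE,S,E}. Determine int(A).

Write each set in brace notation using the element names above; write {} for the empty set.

{S}

U open, U⊆A: {}, {S}. int(A) = ⋃ = {S}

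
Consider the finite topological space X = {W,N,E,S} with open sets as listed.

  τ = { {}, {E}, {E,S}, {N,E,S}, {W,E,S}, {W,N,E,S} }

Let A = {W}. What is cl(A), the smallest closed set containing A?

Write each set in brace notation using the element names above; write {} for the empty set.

complement {N,E,S}; its interior {N,E,S}; cl(A) = X∖{N,E,S} = {W}

{W}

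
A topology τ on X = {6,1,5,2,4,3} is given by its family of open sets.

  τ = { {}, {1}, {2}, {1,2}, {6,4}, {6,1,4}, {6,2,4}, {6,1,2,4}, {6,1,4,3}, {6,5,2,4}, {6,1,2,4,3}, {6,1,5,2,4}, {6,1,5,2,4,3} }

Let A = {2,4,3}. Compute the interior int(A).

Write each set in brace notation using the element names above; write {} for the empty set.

open subsets of A: {}, {2}; so int(A) = {2}

{2}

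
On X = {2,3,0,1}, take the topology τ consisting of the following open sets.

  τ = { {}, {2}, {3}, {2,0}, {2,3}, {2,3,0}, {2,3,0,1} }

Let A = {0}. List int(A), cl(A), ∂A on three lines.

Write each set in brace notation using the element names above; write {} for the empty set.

open subsets of A: {}; so int(A) = {}
closure: X∖int(X∖A) = X∖{2,3} = {0,1}
∂A = {0,1} minus {} = {0,1}

int(A) = {}
cl(A)  = {0,1}
∂A     = {0,1}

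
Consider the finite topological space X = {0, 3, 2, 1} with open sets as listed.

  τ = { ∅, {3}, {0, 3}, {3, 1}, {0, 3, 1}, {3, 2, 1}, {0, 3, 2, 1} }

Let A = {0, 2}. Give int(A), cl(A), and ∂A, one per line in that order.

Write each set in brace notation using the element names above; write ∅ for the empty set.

open subsets of A: ∅; so int(A) = ∅
closure: X∖int(X∖A) = X∖{3, 1} = {0, 2}
∂A = {0, 2} minus ∅ = {0, 2}

int(A) = ∅
cl(A)  = {0, 2}
∂A     = {0, 2}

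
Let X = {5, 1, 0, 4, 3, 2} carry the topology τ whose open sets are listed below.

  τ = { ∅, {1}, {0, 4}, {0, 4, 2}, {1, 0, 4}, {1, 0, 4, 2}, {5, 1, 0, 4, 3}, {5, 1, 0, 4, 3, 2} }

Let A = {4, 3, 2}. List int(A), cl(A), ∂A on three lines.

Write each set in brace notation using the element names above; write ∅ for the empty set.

int(A) = ∅
cl(A)  = {5, 0, 4, 3, 2}
∂A     = {5, 0, 4, 3, 2}

interior: largest open inside A is ∅ (from ∅)
cl via duality: int({5, 1, 0}) = {1}, so X∖{1} = {5, 0, 4, 3, 2}
cl∖int = {5, 0, 4, 3, 2}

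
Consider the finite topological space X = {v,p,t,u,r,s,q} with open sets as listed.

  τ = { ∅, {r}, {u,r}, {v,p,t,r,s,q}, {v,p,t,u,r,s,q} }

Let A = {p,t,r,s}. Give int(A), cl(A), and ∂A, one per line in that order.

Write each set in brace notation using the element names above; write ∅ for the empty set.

interior: largest open inside A is {r} (from ∅, {r})
cl via duality: int({v,u,q}) = ∅, so X∖∅ = {v,p,t,u,r,s,q}
cl∖int = {v,p,t,u,s,q}

int(A) = {r}
cl(A)  = {v,p,t,u,r,s,q}
∂A     = {v,p,t,u,s,q}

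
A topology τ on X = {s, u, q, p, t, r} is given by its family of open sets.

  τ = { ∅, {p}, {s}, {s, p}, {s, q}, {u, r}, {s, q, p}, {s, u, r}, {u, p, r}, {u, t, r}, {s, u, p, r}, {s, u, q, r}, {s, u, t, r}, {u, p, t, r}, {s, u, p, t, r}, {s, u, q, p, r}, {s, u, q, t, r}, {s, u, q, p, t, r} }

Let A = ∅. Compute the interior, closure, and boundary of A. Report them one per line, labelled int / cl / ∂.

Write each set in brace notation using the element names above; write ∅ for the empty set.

U open, U⊆A: ∅. int(A) = ⋃ = ∅
X∖A={s, u, q, p, t, r}, int(X∖A)={s, u, q, p, t, r}, hence cl(A)=∅
∂A: remove int from cl → ∅

int(A) = ∅
cl(A)  = ∅
∂A     = ∅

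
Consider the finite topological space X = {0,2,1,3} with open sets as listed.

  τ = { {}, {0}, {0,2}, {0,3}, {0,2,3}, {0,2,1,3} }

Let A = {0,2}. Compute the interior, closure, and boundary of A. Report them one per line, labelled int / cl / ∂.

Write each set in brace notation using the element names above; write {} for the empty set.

U open, U⊆A: {}, {0}, {0,2}. int(A) = ⋃ = {0,2}
X∖A={1,3}, int(X∖A)={}, hence cl(A)={0,2,1,3}
∂A: remove int from cl → {1,3}

int(A) = {0,2}
cl(A)  = {0,2,1,3}
∂A     = {1,3}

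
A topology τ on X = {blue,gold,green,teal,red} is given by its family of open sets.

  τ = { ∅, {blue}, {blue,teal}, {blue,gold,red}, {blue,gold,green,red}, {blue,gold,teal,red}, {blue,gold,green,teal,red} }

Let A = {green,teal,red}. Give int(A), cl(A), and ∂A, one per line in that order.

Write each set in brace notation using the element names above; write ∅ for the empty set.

int(A) = ∅
cl(A)  = {gold,green,teal,red}
∂A     = {gold,green,teal,red}

U open, U⊆A: ∅. int(A) = ⋃ = ∅
X∖A={blue,gold}, int(X∖A)={blue}, hence cl(A)={gold,green,teal,red}
∂A: remove int from cl → {gold,green,teal,red}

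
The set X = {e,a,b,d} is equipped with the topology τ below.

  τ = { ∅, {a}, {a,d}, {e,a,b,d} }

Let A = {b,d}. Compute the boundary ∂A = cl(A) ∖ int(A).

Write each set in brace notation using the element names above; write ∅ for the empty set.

opens ⊆ A: ∅; union → int = ∅
complement {e,a}; its interior {a}; cl(A) = X∖{a} = {e,b,d}
boundary = {e,b,d} ∖ ∅ = {e,b,d}

{e,b,d}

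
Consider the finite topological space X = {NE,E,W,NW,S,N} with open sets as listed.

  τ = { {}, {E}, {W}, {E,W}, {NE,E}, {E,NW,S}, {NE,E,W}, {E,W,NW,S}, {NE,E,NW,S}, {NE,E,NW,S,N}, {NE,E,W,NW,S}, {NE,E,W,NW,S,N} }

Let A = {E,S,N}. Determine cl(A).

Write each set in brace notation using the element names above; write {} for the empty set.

{NE,E,NW,S,N}

X∖A={NE,W,NW}, int(X∖A)={W}, hence cl(A)={NE,E,NW,S,N}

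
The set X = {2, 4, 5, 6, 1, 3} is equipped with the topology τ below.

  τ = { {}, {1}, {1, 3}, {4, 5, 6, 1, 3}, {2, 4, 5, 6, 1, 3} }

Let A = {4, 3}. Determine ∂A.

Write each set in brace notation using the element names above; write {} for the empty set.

{2, 4, 5, 6, 3}

open subsets of A: {}; so int(A) = {}
closure: X∖int(X∖A) = X∖{1} = {2, 4, 5, 6, 3}
∂A = {2, 4, 5, 6, 3} minus {} = {2, 4, 5, 6, 3}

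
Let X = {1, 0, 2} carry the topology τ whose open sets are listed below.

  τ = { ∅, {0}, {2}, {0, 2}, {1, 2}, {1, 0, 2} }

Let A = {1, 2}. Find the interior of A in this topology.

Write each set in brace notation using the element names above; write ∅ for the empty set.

opens ⊆ A: ∅, {2}, {1, 2}; union → int = {1, 2}

{1, 2}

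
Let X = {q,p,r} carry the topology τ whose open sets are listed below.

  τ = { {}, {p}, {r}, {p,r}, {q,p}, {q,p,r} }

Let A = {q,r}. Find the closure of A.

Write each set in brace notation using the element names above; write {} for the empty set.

cl via duality: int({p}) = {p}, so X∖{p} = {q,r}

{q,r}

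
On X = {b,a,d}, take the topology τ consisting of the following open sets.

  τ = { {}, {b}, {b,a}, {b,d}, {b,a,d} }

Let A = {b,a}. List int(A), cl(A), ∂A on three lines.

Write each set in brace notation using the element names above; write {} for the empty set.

interior: largest open inside A is {b,a} (from {}, {b}, {b,a})
cl via duality: int({d}) = {}, so X∖{} = {b,a,d}
cl∖int = {d}

int(A) = {b,a}
cl(A)  = {b,a,d}
∂A     = {d}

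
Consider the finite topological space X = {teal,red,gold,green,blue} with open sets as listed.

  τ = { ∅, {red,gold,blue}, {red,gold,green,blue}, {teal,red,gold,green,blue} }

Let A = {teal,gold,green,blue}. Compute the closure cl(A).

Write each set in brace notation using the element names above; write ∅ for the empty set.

cl via duality: int({red}) = ∅, so X∖∅ = {teal,red,gold,green,blue}

{teal,red,gold,green,blue}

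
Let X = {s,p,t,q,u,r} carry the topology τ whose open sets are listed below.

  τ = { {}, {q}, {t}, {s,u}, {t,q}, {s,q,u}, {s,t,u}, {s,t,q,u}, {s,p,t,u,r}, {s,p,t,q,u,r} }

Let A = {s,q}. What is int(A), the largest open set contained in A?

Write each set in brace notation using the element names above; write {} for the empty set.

interior: largest open inside A is {q} (from {}, {q})

{q}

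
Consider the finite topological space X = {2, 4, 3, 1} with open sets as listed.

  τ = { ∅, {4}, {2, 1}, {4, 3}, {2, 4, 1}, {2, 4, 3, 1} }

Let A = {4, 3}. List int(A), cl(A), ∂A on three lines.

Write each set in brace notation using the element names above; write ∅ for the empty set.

open subsets of A: ∅, {4}, {4, 3}; so int(A) = {4, 3}
closure: X∖int(X∖A) = X∖{2, 1} = {4, 3}
∂A = {4, 3} minus {4, 3} = ∅

int(A) = {4, 3}
cl(A)  = {4, 3}
∂A     = ∅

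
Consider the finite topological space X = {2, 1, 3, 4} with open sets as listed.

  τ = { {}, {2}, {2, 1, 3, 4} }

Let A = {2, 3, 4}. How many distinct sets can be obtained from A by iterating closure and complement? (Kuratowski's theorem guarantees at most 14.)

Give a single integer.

6

cl via duality: int({1}) = {}, so X∖{} = {2, 1, 3, 4}
Write k for closure, c for complement:
  1. A     = {2, 3, 4}
  2. kA    = {2, 1, 3, 4}
  3. cA    = {1}
  4. ckA   = {}
  5. kcA   = {1, 3, 4}
  6. ckcA  = {2}
applying k or c yields no new set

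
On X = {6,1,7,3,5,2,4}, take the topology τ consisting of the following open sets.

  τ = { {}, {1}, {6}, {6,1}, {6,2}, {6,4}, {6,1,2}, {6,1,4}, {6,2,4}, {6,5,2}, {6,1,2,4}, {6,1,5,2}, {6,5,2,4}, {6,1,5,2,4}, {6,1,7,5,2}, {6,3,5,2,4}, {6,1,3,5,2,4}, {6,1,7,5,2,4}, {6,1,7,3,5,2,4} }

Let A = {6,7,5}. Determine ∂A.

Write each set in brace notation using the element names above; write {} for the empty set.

{7,3,5,2,4}

interior: largest open inside A is {6} (from {}, {6})
cl via duality: int({1,3,2,4}) = {1}, so X∖{1} = {6,7,3,5,2,4}
cl∖int = {7,3,5,2,4}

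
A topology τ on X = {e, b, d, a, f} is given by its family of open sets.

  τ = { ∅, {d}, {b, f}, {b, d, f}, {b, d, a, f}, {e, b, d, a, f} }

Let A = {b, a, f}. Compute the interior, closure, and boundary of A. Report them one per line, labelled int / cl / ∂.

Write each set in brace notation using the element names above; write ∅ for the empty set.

int(A) = {b, f}
cl(A)  = {e, b, a, f}
∂A     = {e, a}

interior: largest open inside A is {b, f} (from ∅, {b, f})
cl via duality: int({e, d}) = {d}, so X∖{d} = {e, b, a, f}
cl∖int = {e, a}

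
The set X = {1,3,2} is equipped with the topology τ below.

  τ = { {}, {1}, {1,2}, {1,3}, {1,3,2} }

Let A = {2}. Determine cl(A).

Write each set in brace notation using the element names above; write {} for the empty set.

{2}

closure: X∖int(X∖A) = X∖{1,3} = {2}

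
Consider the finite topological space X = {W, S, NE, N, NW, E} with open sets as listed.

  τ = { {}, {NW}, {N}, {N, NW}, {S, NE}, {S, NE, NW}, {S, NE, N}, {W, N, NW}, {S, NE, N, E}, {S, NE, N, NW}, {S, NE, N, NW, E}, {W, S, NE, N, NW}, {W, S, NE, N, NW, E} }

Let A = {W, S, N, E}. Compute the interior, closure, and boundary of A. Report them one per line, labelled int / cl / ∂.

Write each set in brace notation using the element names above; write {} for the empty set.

opens ⊆ A: {}, {N}; union → int = {N}
complement {NE, NW}; its interior {NW}; cl(A) = X∖{NW} = {W, S, NE, N, E}
boundary = {W, S, NE, N, E} ∖ {N} = {W, S, NE, E}

int(A) = {N}
cl(A)  = {W, S, NE, N, E}
∂A     = {W, S, NE, E}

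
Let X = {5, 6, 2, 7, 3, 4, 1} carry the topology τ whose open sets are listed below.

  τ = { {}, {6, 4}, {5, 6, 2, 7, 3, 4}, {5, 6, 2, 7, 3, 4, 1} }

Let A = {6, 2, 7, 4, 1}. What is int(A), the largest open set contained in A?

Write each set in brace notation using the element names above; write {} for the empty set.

open subsets of A: {}, {6, 4}; so int(A) = {6, 4}

{6, 4}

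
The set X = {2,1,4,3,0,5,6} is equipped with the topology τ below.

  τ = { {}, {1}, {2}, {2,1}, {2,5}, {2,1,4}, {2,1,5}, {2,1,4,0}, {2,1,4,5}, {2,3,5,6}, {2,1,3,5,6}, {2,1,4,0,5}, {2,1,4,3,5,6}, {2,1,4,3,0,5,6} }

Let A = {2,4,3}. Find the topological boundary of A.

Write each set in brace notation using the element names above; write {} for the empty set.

open subsets of A: {}, {2}; so int(A) = {2}
closure: X∖int(X∖A) = X∖{1} = {2,4,3,0,5,6}
∂A = {2,4,3,0,5,6} minus {2} = {4,3,0,5,6}

{4,3,0,5,6}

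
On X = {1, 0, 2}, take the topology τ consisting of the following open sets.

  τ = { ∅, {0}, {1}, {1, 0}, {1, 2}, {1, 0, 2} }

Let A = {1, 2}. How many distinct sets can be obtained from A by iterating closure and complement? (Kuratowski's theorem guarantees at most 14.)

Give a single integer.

closure: X∖int(X∖A) = X∖{0} = {1, 2}
Let k=closure and c=complement:
  1. A     = {1, 2}
  2. cA    = {0}
— saturated at 2

2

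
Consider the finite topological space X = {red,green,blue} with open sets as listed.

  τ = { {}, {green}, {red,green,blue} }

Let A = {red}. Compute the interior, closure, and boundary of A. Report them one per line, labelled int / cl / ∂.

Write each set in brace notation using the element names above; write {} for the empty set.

interior: largest open inside A is {} (from {})
cl via duality: int({green,blue}) = {green}, so X∖{green} = {red,blue}
cl∖int = {red,blue}

int(A) = {}
cl(A)  = {red,blue}
∂A     = {red,blue}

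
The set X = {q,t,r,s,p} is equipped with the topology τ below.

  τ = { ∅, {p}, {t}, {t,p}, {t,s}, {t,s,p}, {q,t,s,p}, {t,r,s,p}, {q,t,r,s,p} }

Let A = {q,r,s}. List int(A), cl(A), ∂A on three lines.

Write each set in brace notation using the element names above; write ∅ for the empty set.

opens ⊆ A: ∅; union → int = ∅
complement {t,p}; its interior {t,p}; cl(A) = X∖{t,p} = {q,r,s}
boundary = {q,r,s} ∖ ∅ = {q,r,s}

int(A) = ∅
cl(A)  = {q,r,s}
∂A     = {q,r,s}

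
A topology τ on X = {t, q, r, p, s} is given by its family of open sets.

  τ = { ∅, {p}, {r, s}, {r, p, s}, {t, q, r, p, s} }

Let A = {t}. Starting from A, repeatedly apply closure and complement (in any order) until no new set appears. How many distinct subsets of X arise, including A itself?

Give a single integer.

6

cl via duality: int({q, r, p, s}) = {r, p, s}, so X∖{r, p, s} = {t, q}
Write k for closure, c for complement:
  1. A     = {t}
  2. kA    = {t, q}
  3. cA    = {q, r, p, s}
  4. ckA   = {r, p, s}
  5. kcA   = {t, q, r, p, s}
  6. ckcA  = ∅
applying k or c yields no new set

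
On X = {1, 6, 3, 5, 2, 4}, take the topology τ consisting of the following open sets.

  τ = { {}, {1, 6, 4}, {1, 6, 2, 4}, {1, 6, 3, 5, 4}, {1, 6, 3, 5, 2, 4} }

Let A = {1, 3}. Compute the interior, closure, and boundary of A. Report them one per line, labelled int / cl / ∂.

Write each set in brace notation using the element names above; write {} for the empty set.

open subsets of A: {}; so int(A) = {}
closure: X∖int(X∖A) = X∖{} = {1, 6, 3, 5, 2, 4}
∂A = {1, 6, 3, 5, 2, 4} minus {} = {1, 6, 3, 5, 2, 4}

int(A) = {}
cl(A)  = {1, 6, 3, 5, 2, 4}
∂A     = {1, 6, 3, 5, 2, 4}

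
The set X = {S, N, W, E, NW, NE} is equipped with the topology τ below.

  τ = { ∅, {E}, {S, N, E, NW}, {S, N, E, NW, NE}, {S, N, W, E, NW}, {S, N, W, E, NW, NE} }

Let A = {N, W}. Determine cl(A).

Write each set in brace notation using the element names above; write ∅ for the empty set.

closure: X∖int(X∖A) = X∖{E} = {S, N, W, NW, NE}

{S, N, W, NW, NE}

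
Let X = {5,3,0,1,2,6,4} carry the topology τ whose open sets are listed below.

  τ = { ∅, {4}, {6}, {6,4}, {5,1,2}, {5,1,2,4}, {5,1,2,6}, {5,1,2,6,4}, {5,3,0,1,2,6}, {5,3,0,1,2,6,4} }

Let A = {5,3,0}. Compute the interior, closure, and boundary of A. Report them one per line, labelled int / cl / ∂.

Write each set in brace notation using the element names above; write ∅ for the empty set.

int(A) = ∅
cl(A)  = {5,3,0,1,2}
∂A     = {5,3,0,1,2}

U open, U⊆A: ∅. int(A) = ⋃ = ∅
X∖A={1,2,6,4}, int(X∖A)={6,4}, hence cl(A)={5,3,0,1,2}
∂A: remove int from cl → {5,3,0,1,2}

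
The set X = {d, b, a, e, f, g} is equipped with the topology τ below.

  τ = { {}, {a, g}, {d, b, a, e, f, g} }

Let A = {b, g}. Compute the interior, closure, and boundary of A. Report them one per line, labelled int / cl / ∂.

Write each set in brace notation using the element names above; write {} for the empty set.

int(A) = {}
cl(A)  = {d, b, a, e, f, g}
∂A     = {d, b, a, e, f, g}

open subsets of A: {}; so int(A) = {}
closure: X∖int(X∖A) = X∖{} = {d, b, a, e, f, g}
∂A = {d, b, a, e, f, g} minus {} = {d, b, a, e, f, g}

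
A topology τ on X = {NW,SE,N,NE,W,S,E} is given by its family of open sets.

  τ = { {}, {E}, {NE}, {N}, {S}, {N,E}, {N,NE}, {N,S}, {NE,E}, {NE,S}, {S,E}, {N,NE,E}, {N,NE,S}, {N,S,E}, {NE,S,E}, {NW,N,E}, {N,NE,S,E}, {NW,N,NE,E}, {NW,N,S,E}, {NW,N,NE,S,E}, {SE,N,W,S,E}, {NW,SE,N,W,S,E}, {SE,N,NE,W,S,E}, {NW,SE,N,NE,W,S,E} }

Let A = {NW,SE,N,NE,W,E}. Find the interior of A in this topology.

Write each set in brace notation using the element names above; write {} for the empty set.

U open, U⊆A: {}, {N}, {E}, {NE}, {NE,E}, {N,E}, {N,NE}, {N,NE,E}, {NW,N,E}, {NW,N,NE,E}. int(A) = ⋃ = {NW,N,NE,E}

{NW,N,NE,E}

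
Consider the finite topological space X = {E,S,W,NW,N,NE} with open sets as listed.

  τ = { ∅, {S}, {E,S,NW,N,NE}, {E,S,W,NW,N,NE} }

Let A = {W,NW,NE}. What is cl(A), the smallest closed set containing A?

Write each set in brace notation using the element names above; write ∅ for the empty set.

{E,W,NW,N,NE}

complement {E,S,N}; its interior {S}; cl(A) = X∖{S} = {E,W,NW,N,NE}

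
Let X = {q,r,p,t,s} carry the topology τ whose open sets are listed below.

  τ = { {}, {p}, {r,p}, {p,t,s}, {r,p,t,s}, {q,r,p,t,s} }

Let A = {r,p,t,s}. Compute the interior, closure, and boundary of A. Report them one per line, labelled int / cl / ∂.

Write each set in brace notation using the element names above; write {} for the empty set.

U open, U⊆A: {}, {p}, {r,p}, {p,t,s}, {r,p,t,s}. int(A) = ⋃ = {r,p,t,s}
X∖A={q}, int(X∖A)={}, hence cl(A)={q,r,p,t,s}
∂A: remove int from cl → {q}

int(A) = {r,p,t,s}
cl(A)  = {q,r,p,t,s}
∂A     = {q}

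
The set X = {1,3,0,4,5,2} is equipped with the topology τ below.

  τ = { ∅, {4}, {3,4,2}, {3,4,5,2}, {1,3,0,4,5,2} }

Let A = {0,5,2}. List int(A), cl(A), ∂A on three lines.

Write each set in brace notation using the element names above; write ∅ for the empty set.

int(A) = ∅
cl(A)  = {1,3,0,5,2}
∂A     = {1,3,0,5,2}

open subsets of A: ∅; so int(A) = ∅
closure: X∖int(X∖A) = X∖{4} = {1,3,0,5,2}
∂A = {1,3,0,5,2} minus ∅ = {1,3,0,5,2}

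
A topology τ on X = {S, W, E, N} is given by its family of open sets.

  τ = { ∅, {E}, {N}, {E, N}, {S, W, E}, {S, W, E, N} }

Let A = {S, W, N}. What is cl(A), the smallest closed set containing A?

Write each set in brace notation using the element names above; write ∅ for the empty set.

closure: X∖int(X∖A) = X∖{E} = {S, W, N}

{S, W, N}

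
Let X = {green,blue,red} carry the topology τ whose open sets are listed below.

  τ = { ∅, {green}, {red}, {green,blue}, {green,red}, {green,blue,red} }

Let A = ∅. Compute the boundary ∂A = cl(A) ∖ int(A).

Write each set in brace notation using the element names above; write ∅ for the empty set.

open subsets of A: ∅; so int(A) = ∅
closure: X∖int(X∖A) = X∖{green,blue,red} = ∅
∂A = ∅ minus ∅ = ∅

∅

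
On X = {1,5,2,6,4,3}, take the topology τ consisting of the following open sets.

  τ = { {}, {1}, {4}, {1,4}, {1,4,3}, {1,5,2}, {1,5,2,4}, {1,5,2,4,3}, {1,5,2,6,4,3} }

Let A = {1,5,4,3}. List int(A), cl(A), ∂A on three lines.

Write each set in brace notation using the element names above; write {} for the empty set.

U open, U⊆A: {}, {4}, {1}, {1,4}, {1,4,3}. int(A) = ⋃ = {1,4,3}
X∖A={2,6}, int(X∖A)={}, hence cl(A)={1,5,2,6,4,3}
∂A: remove int from cl → {5,2,6}

int(A) = {1,4,3}
cl(A)  = {1,5,2,6,4,3}
∂A     = {5,2,6}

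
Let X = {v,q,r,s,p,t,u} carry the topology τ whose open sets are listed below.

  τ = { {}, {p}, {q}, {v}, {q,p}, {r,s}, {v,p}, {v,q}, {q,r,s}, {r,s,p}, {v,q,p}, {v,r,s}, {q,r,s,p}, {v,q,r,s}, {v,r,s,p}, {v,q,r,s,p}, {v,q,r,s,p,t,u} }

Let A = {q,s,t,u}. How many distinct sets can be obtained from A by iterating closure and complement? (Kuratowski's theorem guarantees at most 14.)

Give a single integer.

10

cl via duality: int({v,r,p}) = {v,p}, so X∖{v,p} = {q,r,s,t,u}
Write k for closure, c for complement:
  1. A     = {q,s,t,u}
  2. kA    = {q,r,s,t,u}
  3. cA    = {v,r,p}
  4. ckA   = {v,p}
  5. kcA   = {v,r,s,p,t,u}
  6. kckA  = {v,p,t,u}
  7. ckcA  = {q}
  8. ckckA = {q,r,s}
  9. kckcA = {q,t,u}
  10. ckckcA = {v,r,s,p}
applying k or c yields no new set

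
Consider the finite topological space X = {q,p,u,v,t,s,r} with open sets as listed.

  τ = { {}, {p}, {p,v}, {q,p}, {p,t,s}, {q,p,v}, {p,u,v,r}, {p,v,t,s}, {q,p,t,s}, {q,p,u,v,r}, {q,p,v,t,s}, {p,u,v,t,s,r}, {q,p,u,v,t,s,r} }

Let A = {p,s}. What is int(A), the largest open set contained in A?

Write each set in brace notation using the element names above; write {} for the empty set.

U open, U⊆A: {}, {p}. int(A) = ⋃ = {p}

{p}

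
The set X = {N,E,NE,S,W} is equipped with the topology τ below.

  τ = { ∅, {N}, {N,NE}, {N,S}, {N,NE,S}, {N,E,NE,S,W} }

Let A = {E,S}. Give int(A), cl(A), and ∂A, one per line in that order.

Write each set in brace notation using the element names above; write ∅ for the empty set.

int(A) = ∅
cl(A)  = {E,S,W}
∂A     = {E,S,W}

opens ⊆ A: ∅; union → int = ∅
complement {N,NE,W}; its interior {N,NE}; cl(A) = X∖{N,NE} = {E,S,W}
boundary = {E,S,W} ∖ ∅ = {E,S,W}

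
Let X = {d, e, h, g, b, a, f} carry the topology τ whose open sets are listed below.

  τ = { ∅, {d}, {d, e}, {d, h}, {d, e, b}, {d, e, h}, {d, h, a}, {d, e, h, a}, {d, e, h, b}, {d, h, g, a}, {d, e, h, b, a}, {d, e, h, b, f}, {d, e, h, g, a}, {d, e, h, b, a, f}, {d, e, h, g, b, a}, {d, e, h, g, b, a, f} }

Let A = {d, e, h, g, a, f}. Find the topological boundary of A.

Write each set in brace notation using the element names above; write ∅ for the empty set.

opens ⊆ A: ∅, {d}, {d, e}, {d, h}, {d, e, h}, {d, h, a}, {d, h, g, a}, {d, e, h, a}, {d, e, h, g, a}; union → int = {d, e, h, g, a}
complement {b}; its interior ∅; cl(A) = X∖∅ = {d, e, h, g, b, a, f}
boundary = {d, e, h, g, b, a, f} ∖ {d, e, h, g, a} = {b, f}

{b, f}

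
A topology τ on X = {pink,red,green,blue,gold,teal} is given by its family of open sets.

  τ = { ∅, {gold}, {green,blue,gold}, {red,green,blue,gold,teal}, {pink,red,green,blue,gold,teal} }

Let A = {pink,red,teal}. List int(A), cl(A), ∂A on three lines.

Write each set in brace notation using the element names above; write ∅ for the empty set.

int(A) = ∅
cl(A)  = {pink,red,teal}
∂A     = {pink,red,teal}

open subsets of A: ∅; so int(A) = ∅
closure: X∖int(X∖A) = X∖{green,blue,gold} = {pink,red,teal}
∂A = {pink,red,teal} minus ∅ = {pink,red,teal}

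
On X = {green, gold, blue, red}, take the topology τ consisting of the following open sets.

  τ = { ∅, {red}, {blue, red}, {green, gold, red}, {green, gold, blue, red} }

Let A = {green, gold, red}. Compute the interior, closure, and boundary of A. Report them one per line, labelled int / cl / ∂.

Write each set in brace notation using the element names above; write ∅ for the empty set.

interior: largest open inside A is {green, gold, red} (from ∅, {red}, {green, gold, red})
cl via duality: int({blue}) = ∅, so X∖∅ = {green, gold, blue, red}
cl∖int = {blue}

int(A) = {green, gold, red}
cl(A)  = {green, gold, blue, red}
∂A     = {blue}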